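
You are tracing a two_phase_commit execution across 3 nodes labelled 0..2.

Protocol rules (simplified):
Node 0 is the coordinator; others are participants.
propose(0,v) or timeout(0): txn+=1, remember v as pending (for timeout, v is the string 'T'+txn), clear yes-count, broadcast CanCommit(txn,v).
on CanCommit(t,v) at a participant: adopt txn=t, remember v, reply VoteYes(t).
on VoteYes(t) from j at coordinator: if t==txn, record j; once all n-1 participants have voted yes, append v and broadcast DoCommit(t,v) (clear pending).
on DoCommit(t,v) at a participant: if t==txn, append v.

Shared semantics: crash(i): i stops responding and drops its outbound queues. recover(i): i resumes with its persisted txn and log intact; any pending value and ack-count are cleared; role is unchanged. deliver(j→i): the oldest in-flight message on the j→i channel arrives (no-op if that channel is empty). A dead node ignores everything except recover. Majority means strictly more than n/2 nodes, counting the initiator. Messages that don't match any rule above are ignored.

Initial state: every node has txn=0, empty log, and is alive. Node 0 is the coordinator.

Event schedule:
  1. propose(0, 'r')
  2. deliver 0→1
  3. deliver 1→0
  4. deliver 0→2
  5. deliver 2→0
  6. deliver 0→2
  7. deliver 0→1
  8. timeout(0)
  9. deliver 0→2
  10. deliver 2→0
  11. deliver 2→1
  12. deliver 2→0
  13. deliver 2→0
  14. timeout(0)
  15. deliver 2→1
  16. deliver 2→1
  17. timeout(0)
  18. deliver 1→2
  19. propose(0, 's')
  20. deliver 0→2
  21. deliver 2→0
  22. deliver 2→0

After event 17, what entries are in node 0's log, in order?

after 1 — propose(0,'r'): n0:coor/t1/[-]
after 2 — deliver 0→1: n1:part/t1/[-]
after 3 — deliver 1→0: ·
after 4 — deliver 0→2: n2:part/t1/[-]
after 5 — deliver 2→0: n0:coor/t1/[r]
after 6 — deliver 0→2: n2:part/t1/[r]
after 7 — deliver 0→1: n1:part/t1/[r]
after 8 — timeout(0): n0:coor/t2/[r]
after 9 — deliver 0→2: n2:part/t2/[r]
after 10 — deliver 2→0: ·
after 11 — deliver 2→1: ·
after 12 — deliver 2→0: ·
after 13 — deliver 2→0: ·
after 14 — timeout(0): n0:coor/t3/[r]
after 15 — deliver 2→1: ·
after 16 — deliver 2→1: ·
after 17 — timeout(0): n0:coor/t4/[r]

r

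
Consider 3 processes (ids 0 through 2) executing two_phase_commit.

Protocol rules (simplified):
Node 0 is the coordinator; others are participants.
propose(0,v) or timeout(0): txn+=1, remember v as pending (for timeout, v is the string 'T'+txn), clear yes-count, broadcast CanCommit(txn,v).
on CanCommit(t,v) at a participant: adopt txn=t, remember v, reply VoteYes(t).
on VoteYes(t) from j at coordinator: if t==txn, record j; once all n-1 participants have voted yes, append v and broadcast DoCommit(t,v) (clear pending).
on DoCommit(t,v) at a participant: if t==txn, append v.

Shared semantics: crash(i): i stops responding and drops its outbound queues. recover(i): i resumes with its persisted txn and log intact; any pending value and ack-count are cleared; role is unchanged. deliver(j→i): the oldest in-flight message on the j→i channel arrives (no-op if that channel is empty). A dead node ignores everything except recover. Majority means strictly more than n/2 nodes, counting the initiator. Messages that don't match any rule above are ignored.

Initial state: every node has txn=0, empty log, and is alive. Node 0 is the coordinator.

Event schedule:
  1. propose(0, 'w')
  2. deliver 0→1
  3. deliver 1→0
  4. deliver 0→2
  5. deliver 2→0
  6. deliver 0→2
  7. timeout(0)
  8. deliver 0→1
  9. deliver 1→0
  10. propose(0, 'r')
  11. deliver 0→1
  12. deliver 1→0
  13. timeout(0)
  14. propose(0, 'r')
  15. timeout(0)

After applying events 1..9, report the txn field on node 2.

1

after 1 — propose(0,'w'): n0:coor/t1/[-]
after 2 — deliver 0→1: n1:part/t1/[-]
after 3 — deliver 1→0: ·
after 4 — deliver 0→2: n2:part/t1/[-]
after 5 — deliver 2→0: n0:coor/t1/[w]
after 6 — deliver 0→2: n2:part/t1/[w]
after 7 — timeout(0): n0:coor/t2/[w]
after 8 — deliver 0→1: n1:part/t1/[w]
after 9 — deliver 1→0: ·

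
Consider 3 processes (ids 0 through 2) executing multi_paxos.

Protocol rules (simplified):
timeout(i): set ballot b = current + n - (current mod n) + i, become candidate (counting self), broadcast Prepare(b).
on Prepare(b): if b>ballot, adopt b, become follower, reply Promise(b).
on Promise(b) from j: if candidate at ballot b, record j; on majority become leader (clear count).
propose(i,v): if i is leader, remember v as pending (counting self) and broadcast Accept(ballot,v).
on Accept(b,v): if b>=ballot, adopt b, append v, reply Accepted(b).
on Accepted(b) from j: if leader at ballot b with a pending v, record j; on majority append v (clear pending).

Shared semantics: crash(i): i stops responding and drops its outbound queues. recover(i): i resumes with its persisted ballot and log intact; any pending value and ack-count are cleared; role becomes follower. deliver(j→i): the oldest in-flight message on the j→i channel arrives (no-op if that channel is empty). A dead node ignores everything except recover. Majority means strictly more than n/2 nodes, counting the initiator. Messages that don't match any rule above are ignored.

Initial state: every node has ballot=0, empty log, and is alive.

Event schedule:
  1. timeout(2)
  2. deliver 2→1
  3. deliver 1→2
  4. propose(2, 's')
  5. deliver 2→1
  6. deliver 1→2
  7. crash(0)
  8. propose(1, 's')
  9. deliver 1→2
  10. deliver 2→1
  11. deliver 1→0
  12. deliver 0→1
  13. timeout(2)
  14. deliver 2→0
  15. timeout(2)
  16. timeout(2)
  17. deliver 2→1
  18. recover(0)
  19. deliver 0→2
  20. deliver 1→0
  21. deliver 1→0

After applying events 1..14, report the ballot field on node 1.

step 1 timeout(2): 2={cand,b=5,log=-}
step 2 deliver 2→1: 1={foll,b=5,log=-}
step 3 deliver 1→2: 2={lead,b=5,log=-}
step 4 propose(2,'s'): —
step 5 deliver 2→1: 1={foll,b=5,log=s}
step 6 deliver 1→2: 2={lead,b=5,log=s}
step 7 crash(0): 0={✗foll,b=0,log=-}
step 8 propose(1,'s'): —
step 9 deliver 1→2: —
step 10 deliver 2→1: —
step 11 deliver 1→0: —
step 12 deliver 0→1: —
step 13 timeout(2): 2={cand,b=8,log=s}
step 14 deliver 2→0: —

5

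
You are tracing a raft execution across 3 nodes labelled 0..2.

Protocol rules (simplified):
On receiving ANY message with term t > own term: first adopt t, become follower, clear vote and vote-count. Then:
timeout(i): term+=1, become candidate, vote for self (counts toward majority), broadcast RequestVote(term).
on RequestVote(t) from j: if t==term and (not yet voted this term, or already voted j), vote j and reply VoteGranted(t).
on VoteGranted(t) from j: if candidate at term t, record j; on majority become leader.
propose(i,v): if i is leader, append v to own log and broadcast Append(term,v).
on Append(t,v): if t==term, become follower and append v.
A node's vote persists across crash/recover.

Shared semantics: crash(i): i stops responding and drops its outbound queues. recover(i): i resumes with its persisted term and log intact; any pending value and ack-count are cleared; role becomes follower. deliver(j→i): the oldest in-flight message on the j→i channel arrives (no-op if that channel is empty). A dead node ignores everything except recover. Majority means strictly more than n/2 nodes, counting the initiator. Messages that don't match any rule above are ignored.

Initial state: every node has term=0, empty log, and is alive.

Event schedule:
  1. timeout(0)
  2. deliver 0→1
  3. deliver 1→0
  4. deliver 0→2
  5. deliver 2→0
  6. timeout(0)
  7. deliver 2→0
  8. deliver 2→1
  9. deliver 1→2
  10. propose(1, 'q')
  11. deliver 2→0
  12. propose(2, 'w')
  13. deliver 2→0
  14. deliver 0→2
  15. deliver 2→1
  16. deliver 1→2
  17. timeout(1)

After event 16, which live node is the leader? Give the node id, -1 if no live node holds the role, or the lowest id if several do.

step 1 timeout(0): 0={cand,t=1,log=-}
step 2 deliver 0→1: 1={foll,t=1,log=-}
step 3 deliver 1→0: 0={lead,t=1,log=-}
step 4 deliver 0→2: 2={foll,t=1,log=-}
step 5 deliver 2→0: —
step 6 timeout(0): 0={cand,t=2,log=-}
step 7 deliver 2→0: —
step 8 deliver 2→1: —
step 9 deliver 1→2: —
step 10 propose(1,'q'): —
step 11 deliver 2→0: —
step 12 propose(2,'w'): —
step 13 deliver 2→0: —
step 14 deliver 0→2: 2={foll,t=2,log=-}
step 15 deliver 2→1: —
step 16 deliver 1→2: —

-1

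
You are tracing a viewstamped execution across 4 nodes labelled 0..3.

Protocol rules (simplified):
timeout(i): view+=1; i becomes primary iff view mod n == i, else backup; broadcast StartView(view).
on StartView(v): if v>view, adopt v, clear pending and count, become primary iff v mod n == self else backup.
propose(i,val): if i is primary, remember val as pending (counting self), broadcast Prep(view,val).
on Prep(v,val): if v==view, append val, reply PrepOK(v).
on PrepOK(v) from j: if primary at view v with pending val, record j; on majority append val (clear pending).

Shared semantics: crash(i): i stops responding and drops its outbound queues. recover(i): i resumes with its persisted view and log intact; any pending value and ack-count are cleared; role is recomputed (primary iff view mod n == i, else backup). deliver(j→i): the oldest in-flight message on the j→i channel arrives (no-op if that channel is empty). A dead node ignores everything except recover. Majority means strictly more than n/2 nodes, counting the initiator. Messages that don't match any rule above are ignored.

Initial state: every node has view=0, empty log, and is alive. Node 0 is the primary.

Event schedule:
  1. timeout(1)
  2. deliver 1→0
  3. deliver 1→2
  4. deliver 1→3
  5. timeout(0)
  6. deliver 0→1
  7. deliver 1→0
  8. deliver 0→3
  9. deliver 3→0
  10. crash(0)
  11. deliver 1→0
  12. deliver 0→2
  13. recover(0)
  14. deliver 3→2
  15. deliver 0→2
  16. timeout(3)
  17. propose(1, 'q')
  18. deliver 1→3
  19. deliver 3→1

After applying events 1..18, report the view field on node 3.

3

step 1 timeout(1): 1={prim,v=1,log=-}
step 2 deliver 1→0: 0={back,v=1,log=-}
step 3 deliver 1→2: 2={back,v=1,log=-}
step 4 deliver 1→3: 3={back,v=1,log=-}
step 5 timeout(0): 0={back,v=2,log=-}
step 6 deliver 0→1: 1={back,v=2,log=-}
step 7 deliver 1→0: —
step 8 deliver 0→3: 3={back,v=2,log=-}
step 9 deliver 3→0: —
step 10 crash(0): 0={✗back,v=2,log=-}
step 11 deliver 1→0: —
step 12 deliver 0→2: —
step 13 recover(0): 0={back,v=2,log=-}
step 14 deliver 3→2: —
step 15 deliver 0→2: —
step 16 timeout(3): 3={prim,v=3,log=-}
step 17 propose(1,'q'): —
step 18 deliver 1→3: —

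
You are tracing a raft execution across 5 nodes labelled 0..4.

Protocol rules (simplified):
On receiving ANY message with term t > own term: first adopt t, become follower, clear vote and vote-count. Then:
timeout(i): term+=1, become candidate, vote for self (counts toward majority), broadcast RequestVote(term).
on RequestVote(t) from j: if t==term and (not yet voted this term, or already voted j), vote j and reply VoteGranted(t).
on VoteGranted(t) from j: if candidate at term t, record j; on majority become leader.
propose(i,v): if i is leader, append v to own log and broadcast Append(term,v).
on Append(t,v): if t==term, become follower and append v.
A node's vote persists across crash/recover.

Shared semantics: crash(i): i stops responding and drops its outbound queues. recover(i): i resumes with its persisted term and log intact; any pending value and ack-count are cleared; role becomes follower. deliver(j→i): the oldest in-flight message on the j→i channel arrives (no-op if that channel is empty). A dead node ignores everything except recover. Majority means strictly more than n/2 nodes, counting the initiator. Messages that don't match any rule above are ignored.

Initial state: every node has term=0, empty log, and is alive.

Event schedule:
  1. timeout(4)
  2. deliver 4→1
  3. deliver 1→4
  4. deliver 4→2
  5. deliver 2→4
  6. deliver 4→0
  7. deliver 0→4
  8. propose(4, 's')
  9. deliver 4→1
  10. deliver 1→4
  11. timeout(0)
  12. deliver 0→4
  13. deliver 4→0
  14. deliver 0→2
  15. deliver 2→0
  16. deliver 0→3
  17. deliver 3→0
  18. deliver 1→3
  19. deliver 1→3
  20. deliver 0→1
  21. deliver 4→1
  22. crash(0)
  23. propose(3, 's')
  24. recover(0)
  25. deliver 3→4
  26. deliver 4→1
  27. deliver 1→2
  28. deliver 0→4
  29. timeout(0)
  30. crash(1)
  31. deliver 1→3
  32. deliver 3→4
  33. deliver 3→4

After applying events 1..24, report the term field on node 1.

[1] timeout(4) → N4(cand t1 [-])
[2] deliver 4→1 → N1(foll t1 [-])
[3] deliver 1→4 → ∅
[4] deliver 4→2 → N2(foll t1 [-])
[5] deliver 2→4 → N4(lead t1 [-])
[6] deliver 4→0 → N0(foll t1 [-])
[7] deliver 0→4 → ∅
[8] propose(4,'s') → N4(lead t1 [s])
[9] deliver 4→1 → N1(foll t1 [s])
[10] deliver 1→4 → ∅
[11] timeout(0) → N0(cand t2 [-])
[12] deliver 0→4 → N4(foll t2 [s])
[13] deliver 4→0 → ∅
[14] deliver 0→2 → N2(foll t2 [-])
[15] deliver 2→0 → ∅
[16] deliver 0→3 → N3(foll t2 [-])
[17] deliver 3→0 → N0(lead t2 [-])
[18] deliver 1→3 → ∅
[19] deliver 1→3 → ∅
[20] deliver 0→1 → N1(foll t2 [s])
[21] deliver 4→1 → ∅
[22] crash(0) → N0(✗lead t2 [-])
[23] propose(3,'s') → ∅
[24] recover(0) → N0(foll t2 [-])

2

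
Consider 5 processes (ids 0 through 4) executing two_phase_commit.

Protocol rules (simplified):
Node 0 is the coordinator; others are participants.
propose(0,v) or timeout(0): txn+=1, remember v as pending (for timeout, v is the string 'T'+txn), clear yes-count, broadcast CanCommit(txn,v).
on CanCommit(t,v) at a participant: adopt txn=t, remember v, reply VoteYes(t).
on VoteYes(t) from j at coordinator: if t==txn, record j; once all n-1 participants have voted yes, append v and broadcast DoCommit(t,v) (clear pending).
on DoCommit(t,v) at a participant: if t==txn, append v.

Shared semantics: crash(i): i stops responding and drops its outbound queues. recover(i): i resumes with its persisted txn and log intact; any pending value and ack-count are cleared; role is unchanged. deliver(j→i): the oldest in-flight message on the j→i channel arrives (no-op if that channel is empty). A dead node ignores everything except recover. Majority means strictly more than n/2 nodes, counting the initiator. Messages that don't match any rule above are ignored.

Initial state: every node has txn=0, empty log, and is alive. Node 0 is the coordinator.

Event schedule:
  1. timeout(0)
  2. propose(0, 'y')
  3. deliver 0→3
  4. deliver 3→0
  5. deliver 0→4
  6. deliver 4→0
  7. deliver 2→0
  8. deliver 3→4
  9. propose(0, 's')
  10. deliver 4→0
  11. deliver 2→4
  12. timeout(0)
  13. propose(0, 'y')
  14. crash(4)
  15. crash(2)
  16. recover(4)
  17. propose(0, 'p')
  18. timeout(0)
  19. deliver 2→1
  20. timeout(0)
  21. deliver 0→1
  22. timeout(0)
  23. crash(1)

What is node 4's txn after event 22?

after 1 — timeout(0): n0:coor/t1/[-]
after 2 — propose(0,'y'): n0:coor/t2/[-]
after 3 — deliver 0→3: n3:part/t1/[-]
after 4 — deliver 3→0: ·
after 5 — deliver 0→4: n4:part/t1/[-]
after 6 — deliver 4→0: ·
after 7 — deliver 2→0: ·
after 8 — deliver 3→4: ·
after 9 — propose(0,'s'): n0:coor/t3/[-]
after 10 — deliver 4→0: ·
after 11 — deliver 2→4: ·
after 12 — timeout(0): n0:coor/t4/[-]
after 13 — propose(0,'y'): n0:coor/t5/[-]
after 14 — crash(4): n4:✗part/t1/[-]
after 15 — crash(2): n2:✗part/t0/[-]
after 16 — recover(4): n4:part/t1/[-]
after 17 — propose(0,'p'): n0:coor/t6/[-]
after 18 — timeout(0): n0:coor/t7/[-]
after 19 — deliver 2→1: ·
after 20 — timeout(0): n0:coor/t8/[-]
after 21 — deliver 0→1: n1:part/t1/[-]
after 22 — timeout(0): n0:coor/t9/[-]

1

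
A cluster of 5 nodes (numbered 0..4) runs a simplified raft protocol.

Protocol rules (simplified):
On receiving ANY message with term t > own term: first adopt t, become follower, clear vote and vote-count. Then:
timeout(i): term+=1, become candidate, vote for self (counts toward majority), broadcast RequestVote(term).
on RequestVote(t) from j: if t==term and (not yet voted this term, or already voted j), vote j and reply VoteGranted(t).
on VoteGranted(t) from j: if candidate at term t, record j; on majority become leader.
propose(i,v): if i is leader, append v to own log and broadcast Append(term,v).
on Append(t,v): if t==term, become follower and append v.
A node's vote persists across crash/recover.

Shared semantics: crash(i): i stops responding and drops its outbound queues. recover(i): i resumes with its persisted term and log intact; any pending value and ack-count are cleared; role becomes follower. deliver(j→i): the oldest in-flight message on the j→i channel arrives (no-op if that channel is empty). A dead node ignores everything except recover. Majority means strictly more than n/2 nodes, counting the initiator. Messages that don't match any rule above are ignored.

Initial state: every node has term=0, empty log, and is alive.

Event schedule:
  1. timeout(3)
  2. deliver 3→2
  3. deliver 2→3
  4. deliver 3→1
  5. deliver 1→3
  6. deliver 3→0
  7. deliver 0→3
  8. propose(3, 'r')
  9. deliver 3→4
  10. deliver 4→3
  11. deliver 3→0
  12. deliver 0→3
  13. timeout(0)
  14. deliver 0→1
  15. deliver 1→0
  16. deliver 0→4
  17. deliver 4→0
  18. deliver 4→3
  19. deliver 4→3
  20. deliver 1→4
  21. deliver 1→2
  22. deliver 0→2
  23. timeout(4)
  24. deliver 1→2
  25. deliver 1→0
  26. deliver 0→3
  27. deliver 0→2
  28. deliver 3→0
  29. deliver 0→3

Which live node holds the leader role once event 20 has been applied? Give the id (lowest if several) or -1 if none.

e1 timeout(3): 3[cand,t=1,-]
e2 deliver 3→2: 2[foll,t=1,-]
e3 deliver 2→3: ·
e4 deliver 3→1: 1[foll,t=1,-]
e5 deliver 1→3: 3[lead,t=1,-]
e6 deliver 3→0: 0[foll,t=1,-]
e7 deliver 0→3: ·
e8 propose(3,'r'): 3[lead,t=1,r]
e9 deliver 3→4: 4[foll,t=1,-]
e10 deliver 4→3: ·
e11 deliver 3→0: 0[foll,t=1,r]
e12 deliver 0→3: ·
e13 timeout(0): 0[cand,t=2,r]
e14 deliver 0→1: 1[foll,t=2,-]
e15 deliver 1→0: ·
e16 deliver 0→4: 4[foll,t=2,-]
e17 deliver 4→0: 0[lead,t=2,r]
e18 deliver 4→3: ·
e19 deliver 4→3: ·
e20 deliver 1→4: ·

0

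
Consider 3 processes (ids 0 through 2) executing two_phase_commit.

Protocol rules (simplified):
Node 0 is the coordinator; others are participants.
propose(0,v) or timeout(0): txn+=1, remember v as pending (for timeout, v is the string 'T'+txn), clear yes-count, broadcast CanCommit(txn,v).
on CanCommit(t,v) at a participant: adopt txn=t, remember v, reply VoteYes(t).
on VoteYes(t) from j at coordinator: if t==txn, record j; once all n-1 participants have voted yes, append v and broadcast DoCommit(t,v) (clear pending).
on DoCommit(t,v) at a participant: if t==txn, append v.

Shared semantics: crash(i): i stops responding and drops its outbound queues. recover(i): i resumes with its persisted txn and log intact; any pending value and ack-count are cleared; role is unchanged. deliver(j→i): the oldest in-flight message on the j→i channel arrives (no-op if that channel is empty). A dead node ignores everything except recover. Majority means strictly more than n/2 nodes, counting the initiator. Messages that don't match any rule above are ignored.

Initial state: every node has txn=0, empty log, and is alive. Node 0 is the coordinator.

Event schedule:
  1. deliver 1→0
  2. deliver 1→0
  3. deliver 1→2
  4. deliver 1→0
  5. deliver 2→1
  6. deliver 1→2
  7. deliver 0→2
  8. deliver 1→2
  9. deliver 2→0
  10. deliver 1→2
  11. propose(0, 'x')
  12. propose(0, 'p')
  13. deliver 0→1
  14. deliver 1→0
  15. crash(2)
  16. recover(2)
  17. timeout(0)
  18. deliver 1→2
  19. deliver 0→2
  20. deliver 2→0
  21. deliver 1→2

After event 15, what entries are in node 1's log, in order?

e1 deliver 1→0: ·
e2 deliver 1→0: ·
e3 deliver 1→2: ·
e4 deliver 1→0: ·
e5 deliver 2→1: ·
e6 deliver 1→2: ·
e7 deliver 0→2: ·
e8 deliver 1→2: ·
e9 deliver 2→0: ·
e10 deliver 1→2: ·
e11 propose(0,'x'): 0[coor,t=1,-]
e12 propose(0,'p'): 0[coor,t=2,-]
e13 deliver 0→1: 1[part,t=1,-]
e14 deliver 1→0: ·
e15 crash(2): 2[✗part,t=0,-]

empty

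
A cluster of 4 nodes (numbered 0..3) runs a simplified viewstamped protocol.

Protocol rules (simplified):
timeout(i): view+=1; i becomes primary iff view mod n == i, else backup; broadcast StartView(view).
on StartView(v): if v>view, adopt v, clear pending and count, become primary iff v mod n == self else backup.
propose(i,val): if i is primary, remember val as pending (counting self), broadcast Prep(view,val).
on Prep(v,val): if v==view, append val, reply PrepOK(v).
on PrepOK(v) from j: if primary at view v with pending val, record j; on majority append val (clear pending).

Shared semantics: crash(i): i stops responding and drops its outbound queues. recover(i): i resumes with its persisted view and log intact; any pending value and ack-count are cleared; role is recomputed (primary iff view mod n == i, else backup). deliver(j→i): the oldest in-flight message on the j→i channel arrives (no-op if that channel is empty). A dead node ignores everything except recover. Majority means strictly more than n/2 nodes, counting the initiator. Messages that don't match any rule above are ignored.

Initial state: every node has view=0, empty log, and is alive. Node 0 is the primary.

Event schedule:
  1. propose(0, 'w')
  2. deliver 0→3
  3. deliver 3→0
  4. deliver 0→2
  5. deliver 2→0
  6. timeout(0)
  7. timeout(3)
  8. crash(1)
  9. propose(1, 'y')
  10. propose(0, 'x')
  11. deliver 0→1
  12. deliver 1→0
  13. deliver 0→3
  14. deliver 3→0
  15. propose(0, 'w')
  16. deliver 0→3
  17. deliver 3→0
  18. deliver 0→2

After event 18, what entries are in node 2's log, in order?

[1] propose(0,'w') → ∅
[2] deliver 0→3 → N3(back v0 [w])
[3] deliver 3→0 → ∅
[4] deliver 0→2 → N2(back v0 [w])
[5] deliver 2→0 → N0(prim v0 [w])
[6] timeout(0) → N0(back v1 [w])
[7] timeout(3) → N3(back v1 [w])
[8] crash(1) → N1(✗back v0 [-])
[9] propose(1,'y') → ∅
[10] propose(0,'x') → ∅
[11] deliver 0→1 → ∅
[12] deliver 1→0 → ∅
[13] deliver 0→3 → ∅
[14] deliver 3→0 → ∅
[15] propose(0,'w') → ∅
[16] deliver 0→3 → ∅
[17] deliver 3→0 → ∅
[18] deliver 0→2 → N2(back v1 [w])

w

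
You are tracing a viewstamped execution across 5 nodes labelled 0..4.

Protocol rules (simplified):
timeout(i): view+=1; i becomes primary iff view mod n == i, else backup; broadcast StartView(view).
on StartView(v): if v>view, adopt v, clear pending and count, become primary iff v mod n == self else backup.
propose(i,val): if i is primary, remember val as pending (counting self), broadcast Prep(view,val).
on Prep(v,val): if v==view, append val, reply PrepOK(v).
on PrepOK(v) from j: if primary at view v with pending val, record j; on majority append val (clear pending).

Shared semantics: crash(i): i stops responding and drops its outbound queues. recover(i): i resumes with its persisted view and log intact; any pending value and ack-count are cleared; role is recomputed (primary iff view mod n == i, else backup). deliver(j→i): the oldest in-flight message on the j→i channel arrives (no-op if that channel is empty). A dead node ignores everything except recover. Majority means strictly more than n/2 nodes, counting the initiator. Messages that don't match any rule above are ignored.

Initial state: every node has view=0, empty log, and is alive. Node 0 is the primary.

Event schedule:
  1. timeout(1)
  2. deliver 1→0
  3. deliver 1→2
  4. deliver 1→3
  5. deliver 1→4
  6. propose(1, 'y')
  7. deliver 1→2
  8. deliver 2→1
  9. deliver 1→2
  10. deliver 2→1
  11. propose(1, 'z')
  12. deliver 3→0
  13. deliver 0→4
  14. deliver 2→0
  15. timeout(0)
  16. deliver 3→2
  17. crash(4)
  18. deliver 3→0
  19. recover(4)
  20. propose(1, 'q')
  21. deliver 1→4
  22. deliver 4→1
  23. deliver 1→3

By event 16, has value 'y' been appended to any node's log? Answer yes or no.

yes

1. timeout(1):  <1:prim v1 ->
2. deliver 1→0:  <0:back v1 ->
3. deliver 1→2:  <2:back v1 ->
4. deliver 1→3:  <3:back v1 ->
5. deliver 1→4:  <4:back v1 ->
6. propose(1,'y'):  nop
7. deliver 1→2:  <2:back v1 y>
8. deliver 2→1:  nop
9. deliver 1→2:  nop
10. deliver 2→1:  nop
11. propose(1,'z'):  nop
12. deliver 3→0:  nop
13. deliver 0→4:  nop
14. deliver 2→0:  nop
15. timeout(0):  <0:back v2 ->
16. deliver 3→2:  nop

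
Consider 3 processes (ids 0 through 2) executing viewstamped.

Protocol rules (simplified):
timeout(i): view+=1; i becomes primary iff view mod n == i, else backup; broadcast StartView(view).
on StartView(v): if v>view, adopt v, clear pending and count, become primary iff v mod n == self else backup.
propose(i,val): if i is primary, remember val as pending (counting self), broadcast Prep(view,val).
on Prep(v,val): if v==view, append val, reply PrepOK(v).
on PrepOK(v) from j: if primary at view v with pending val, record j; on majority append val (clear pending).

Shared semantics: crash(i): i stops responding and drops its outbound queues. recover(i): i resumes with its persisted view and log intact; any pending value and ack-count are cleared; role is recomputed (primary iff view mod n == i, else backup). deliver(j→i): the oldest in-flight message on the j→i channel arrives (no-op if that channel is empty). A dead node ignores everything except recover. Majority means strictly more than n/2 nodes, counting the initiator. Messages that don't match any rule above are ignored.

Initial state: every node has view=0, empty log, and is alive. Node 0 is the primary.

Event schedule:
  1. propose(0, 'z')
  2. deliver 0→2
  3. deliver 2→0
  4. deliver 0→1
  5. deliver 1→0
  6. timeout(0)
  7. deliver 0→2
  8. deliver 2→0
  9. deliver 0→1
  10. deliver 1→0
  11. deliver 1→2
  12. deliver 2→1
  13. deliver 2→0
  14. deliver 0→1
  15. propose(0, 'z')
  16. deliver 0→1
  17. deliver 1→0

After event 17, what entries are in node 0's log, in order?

z

after 1 — propose(0,'z'): ·
after 2 — deliver 0→2: n2:back/v0/[z]
after 3 — deliver 2→0: n0:prim/v0/[z]
after 4 — deliver 0→1: n1:back/v0/[z]
after 5 — deliver 1→0: ·
after 6 — timeout(0): n0:back/v1/[z]
after 7 — deliver 0→2: n2:back/v1/[z]
after 8 — deliver 2→0: ·
after 9 — deliver 0→1: n1:prim/v1/[z]
after 10 — deliver 1→0: ·
after 11 — deliver 1→2: ·
after 12 — deliver 2→1: ·
after 13 — deliver 2→0: ·
after 14 — deliver 0→1: ·
after 15 — propose(0,'z'): ·
after 16 — deliver 0→1: ·
after 17 — deliver 1→0: ·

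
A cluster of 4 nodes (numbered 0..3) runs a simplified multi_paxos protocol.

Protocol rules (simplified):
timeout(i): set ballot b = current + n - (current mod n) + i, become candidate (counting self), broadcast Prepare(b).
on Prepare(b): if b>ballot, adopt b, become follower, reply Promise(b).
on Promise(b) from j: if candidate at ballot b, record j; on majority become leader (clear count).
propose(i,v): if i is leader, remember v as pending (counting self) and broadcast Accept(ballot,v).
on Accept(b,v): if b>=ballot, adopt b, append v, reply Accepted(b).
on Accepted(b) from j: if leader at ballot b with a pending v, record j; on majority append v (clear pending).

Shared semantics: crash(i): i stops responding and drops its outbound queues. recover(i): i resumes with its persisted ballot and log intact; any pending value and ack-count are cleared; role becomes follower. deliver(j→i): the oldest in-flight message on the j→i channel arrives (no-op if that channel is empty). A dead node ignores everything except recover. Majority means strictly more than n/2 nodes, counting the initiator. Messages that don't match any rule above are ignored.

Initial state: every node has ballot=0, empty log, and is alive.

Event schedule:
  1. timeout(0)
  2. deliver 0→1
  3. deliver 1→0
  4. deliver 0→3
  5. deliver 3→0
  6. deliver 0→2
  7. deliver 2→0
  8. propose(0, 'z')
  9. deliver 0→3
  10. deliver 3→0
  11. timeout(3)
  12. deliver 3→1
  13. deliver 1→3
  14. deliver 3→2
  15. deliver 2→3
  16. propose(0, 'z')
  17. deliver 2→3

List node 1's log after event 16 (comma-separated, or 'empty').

after 1 — timeout(0): n0:cand/b4/[-]
after 2 — deliver 0→1: n1:foll/b4/[-]
after 3 — deliver 1→0: ·
after 4 — deliver 0→3: n3:foll/b4/[-]
after 5 — deliver 3→0: n0:lead/b4/[-]
after 6 — deliver 0→2: n2:foll/b4/[-]
after 7 — deliver 2→0: ·
after 8 — propose(0,'z'): ·
after 9 — deliver 0→3: n3:foll/b4/[z]
after 10 — deliver 3→0: ·
after 11 — timeout(3): n3:cand/b11/[z]
after 12 — deliver 3→1: n1:foll/b11/[-]
after 13 — deliver 1→3: ·
after 14 — deliver 3→2: n2:foll/b11/[-]
after 15 — deliver 2→3: n3:lead/b11/[z]
after 16 — propose(0,'z'): ·

empty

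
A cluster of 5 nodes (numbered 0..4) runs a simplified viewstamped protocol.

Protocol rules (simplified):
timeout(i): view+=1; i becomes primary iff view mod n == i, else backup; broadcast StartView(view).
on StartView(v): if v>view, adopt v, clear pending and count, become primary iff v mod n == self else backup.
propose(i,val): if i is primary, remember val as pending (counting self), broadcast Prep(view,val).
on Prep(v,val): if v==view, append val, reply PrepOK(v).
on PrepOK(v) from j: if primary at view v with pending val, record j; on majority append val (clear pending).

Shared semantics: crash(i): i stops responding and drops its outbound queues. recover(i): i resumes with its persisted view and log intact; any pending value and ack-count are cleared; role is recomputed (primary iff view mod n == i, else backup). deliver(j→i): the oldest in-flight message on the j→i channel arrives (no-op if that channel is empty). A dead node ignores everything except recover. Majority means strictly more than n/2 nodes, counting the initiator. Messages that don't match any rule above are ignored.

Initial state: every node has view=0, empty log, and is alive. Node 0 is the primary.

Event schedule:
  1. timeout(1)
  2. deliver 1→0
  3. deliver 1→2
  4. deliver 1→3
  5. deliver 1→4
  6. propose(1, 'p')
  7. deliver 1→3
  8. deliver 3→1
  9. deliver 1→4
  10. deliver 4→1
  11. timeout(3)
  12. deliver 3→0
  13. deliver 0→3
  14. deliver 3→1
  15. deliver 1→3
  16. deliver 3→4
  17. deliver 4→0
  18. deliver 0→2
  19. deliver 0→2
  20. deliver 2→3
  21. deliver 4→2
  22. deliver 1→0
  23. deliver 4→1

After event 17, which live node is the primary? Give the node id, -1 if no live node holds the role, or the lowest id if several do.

-1

e1 timeout(1): 1[prim,v=1,-]
e2 deliver 1→0: 0[back,v=1,-]
e3 deliver 1→2: 2[back,v=1,-]
e4 deliver 1→3: 3[back,v=1,-]
e5 deliver 1→4: 4[back,v=1,-]
e6 propose(1,'p'): ·
e7 deliver 1→3: 3[back,v=1,p]
e8 deliver 3→1: ·
e9 deliver 1→4: 4[back,v=1,p]
e10 deliver 4→1: 1[prim,v=1,p]
e11 timeout(3): 3[back,v=2,p]
e12 deliver 3→0: 0[back,v=2,-]
e13 deliver 0→3: ·
e14 deliver 3→1: 1[back,v=2,p]
e15 deliver 1→3: ·
e16 deliver 3→4: 4[back,v=2,p]
e17 deliver 4→0: ·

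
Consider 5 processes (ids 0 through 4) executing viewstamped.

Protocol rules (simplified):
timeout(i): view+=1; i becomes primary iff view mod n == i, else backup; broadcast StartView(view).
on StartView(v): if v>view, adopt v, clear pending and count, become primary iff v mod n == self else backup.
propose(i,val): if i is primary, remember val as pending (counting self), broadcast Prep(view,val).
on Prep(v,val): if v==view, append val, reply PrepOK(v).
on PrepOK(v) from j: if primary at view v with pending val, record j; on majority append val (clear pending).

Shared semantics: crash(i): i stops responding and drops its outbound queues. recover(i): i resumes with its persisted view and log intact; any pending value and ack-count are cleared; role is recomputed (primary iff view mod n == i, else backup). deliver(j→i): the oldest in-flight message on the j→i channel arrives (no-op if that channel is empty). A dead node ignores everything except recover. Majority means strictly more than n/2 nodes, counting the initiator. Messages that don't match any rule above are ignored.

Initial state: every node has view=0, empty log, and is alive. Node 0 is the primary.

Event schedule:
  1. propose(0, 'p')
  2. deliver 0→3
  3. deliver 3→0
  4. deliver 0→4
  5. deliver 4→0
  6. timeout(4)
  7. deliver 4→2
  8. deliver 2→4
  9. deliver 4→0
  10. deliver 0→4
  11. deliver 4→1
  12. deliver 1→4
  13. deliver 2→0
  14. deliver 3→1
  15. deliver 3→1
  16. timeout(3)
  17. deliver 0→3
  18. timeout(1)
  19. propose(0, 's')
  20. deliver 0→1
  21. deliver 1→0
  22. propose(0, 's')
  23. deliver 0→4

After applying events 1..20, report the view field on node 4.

1. propose(0,'p'):  nop
2. deliver 0→3:  <3:back v0 p>
3. deliver 3→0:  nop
4. deliver 0→4:  <4:back v0 p>
5. deliver 4→0:  <0:prim v0 p>
6. timeout(4):  <4:back v1 p>
7. deliver 4→2:  <2:back v1 ->
8. deliver 2→4:  nop
9. deliver 4→0:  <0:back v1 p>
10. deliver 0→4:  nop
11. deliver 4→1:  <1:prim v1 ->
12. deliver 1→4:  nop
13. deliver 2→0:  nop
14. deliver 3→1:  nop
15. deliver 3→1:  nop
16. timeout(3):  <3:back v1 p>
17. deliver 0→3:  nop
18. timeout(1):  <1:back v2 ->
19. propose(0,'s'):  nop
20. deliver 0→1:  nop

1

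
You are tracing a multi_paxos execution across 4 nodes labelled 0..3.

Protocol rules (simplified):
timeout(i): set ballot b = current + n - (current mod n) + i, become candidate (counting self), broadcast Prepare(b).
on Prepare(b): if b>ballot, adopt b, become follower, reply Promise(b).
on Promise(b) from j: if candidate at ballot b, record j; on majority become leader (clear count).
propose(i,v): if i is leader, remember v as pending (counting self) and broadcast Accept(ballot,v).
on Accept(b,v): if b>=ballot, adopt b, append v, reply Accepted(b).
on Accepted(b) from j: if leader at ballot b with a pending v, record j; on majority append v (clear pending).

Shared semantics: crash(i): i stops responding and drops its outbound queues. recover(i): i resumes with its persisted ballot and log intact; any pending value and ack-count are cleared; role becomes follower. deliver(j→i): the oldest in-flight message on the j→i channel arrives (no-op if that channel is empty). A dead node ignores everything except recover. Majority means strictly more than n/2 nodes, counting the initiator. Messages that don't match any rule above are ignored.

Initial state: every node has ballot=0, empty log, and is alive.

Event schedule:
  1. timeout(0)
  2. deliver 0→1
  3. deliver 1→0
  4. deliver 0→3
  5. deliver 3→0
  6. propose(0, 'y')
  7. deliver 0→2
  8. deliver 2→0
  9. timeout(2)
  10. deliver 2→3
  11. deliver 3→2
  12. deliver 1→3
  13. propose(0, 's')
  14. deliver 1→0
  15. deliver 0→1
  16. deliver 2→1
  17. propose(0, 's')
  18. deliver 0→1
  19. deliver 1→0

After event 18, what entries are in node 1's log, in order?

y

after 1 — timeout(0): n0:cand/b4/[-]
after 2 — deliver 0→1: n1:foll/b4/[-]
after 3 — deliver 1→0: ·
after 4 — deliver 0→3: n3:foll/b4/[-]
after 5 — deliver 3→0: n0:lead/b4/[-]
after 6 — propose(0,'y'): ·
after 7 — deliver 0→2: n2:foll/b4/[-]
after 8 — deliver 2→0: ·
after 9 — timeout(2): n2:cand/b10/[-]
after 10 — deliver 2→3: n3:foll/b10/[-]
after 11 — deliver 3→2: ·
after 12 — deliver 1→3: ·
after 13 — propose(0,'s'): ·
after 14 — deliver 1→0: ·
after 15 — deliver 0→1: n1:foll/b4/[y]
after 16 — deliver 2→1: n1:foll/b10/[y]
after 17 — propose(0,'s'): ·
after 18 — deliver 0→1: ·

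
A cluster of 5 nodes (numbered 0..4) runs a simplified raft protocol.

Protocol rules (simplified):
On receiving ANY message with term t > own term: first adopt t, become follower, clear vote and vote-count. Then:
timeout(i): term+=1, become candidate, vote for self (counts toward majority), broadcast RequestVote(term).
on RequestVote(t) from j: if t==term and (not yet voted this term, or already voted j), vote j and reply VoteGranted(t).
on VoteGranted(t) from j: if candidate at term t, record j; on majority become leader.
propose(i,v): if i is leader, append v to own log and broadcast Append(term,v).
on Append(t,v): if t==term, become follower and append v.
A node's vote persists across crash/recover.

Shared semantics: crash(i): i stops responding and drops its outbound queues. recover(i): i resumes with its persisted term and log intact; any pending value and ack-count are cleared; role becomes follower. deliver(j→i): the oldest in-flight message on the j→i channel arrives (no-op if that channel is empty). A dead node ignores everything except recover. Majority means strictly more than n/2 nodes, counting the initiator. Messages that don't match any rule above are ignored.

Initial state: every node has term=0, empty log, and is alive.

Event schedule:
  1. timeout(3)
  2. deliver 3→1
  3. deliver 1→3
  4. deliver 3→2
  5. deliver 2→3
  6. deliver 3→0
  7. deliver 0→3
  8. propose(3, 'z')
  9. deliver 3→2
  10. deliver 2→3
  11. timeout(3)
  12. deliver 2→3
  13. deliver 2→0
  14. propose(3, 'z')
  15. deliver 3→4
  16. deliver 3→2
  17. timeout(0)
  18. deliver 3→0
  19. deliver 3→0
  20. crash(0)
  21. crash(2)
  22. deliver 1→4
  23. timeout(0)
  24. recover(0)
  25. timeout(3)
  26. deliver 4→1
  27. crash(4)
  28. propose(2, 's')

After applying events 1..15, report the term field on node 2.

1. timeout(3):  <3:cand t1 ->
2. deliver 3→1:  <1:foll t1 ->
3. deliver 1→3:  nop
4. deliver 3→2:  <2:foll t1 ->
5. deliver 2→3:  <3:lead t1 ->
6. deliver 3→0:  <0:foll t1 ->
7. deliver 0→3:  nop
8. propose(3,'z'):  <3:lead t1 z>
9. deliver 3→2:  <2:foll t1 z>
10. deliver 2→3:  nop
11. timeout(3):  <3:cand t2 z>
12. deliver 2→3:  nop
13. deliver 2→0:  nop
14. propose(3,'z'):  nop
15. deliver 3→4:  <4:foll t1 ->

1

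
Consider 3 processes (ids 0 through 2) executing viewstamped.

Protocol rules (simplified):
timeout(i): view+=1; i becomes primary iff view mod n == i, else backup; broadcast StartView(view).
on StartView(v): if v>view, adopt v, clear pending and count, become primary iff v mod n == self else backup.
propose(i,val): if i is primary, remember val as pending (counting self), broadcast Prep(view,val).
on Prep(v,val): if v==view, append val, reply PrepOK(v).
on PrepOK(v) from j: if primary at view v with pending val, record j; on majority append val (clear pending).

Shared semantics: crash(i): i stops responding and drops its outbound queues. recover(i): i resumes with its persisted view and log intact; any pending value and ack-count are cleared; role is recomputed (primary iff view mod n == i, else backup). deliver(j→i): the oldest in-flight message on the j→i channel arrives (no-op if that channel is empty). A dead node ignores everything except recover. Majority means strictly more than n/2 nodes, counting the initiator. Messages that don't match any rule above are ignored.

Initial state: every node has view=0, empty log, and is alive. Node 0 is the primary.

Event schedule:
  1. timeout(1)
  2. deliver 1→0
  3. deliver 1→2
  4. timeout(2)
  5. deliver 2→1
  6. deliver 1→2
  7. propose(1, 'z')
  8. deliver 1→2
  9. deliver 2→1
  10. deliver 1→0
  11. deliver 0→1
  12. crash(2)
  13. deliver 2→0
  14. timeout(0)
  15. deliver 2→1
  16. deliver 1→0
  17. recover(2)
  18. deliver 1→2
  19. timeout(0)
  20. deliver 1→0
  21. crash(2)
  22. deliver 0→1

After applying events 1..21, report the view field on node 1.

2

e1 timeout(1): 1[prim,v=1,-]
e2 deliver 1→0: 0[back,v=1,-]
e3 deliver 1→2: 2[back,v=1,-]
e4 timeout(2): 2[prim,v=2,-]
e5 deliver 2→1: 1[back,v=2,-]
e6 deliver 1→2: ·
e7 propose(1,'z'): ·
e8 deliver 1→2: ·
e9 deliver 2→1: ·
e10 deliver 1→0: ·
e11 deliver 0→1: ·
e12 crash(2): 2[✗prim,v=2,-]
e13 deliver 2→0: ·
e14 timeout(0): 0[back,v=2,-]
e15 deliver 2→1: ·
e16 deliver 1→0: ·
e17 recover(2): 2[prim,v=2,-]
e18 deliver 1→2: ·
e19 timeout(0): 0[prim,v=3,-]
e20 deliver 1→0: ·
e21 crash(2): 2[✗prim,v=2,-]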